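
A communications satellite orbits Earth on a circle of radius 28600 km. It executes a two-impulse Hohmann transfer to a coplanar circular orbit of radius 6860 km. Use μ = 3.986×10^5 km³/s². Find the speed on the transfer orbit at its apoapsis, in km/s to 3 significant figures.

v = 2.32 km/s

Transfer-ellipse semi-major axis a_t = (r₁ + r₂)/2 = (28600 + 6860)/2 = 17730 km.
At apoapsis, r = 28600 km.
From the vis-viva equation, v = √[μ(2/r − 1/a_t)] = 2.322 km/s.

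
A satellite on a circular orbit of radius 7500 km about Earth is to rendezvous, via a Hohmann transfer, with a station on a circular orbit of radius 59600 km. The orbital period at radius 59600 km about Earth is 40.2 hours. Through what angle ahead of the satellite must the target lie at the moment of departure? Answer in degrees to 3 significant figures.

From Kepler's third law T² = 4π²r³/μ at r = 59600 km, T = 40.2 hours = 40.2 × 3600 s = 1.4472×10^5 s: μ = 4π²r³/T² = 3.99063×10^5 km³/s².
Semi-major axis of the transfer orbit: a_t = (7500 + 59600)/2 = 33550 km.
The half-period of the transfer ellipse is t = π√(a_t³/μ) = 30561 s.
The target's mean motion on its circular orbit is ω₂ = √(μ/r₂³) = 4.3416×10^-5 rad/s.
Angle swept by the target during transfer: ω₂·t = 1.3268 rad = 76.02°.
Arrival is 180° from departure on the ellipse, so φ = 180° − 76.02° = 104°.

φ = 104°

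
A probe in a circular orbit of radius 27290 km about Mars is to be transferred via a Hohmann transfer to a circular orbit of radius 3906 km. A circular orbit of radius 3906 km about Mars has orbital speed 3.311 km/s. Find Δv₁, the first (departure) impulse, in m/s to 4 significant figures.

From the circular-orbit relation v² = μ/r at r = 3906 km: μ = v²r = (3.311)² × 3906 = 42820.4 km³/s².
The Hohmann ellipse has a_t = (r₁ + r₂)/2 = 15598 km.
On the circular orbit at r = 27290 km, v_c = √(μ/r) = 1.2526 km/s.
Vis-viva on the transfer ellipse at r = 27290 km gives v_t = √[μ(2/r − 1/a_t)] = 0.62684 km/s.
Δv₁ = |v_t − v_c| = |0.62684 − 1.2526| = 0.6258 km/s.

Δv₁ = 625.8 m/s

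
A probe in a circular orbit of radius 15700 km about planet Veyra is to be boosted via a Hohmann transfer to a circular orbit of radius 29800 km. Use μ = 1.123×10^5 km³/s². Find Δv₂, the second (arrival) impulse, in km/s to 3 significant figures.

Transfer-ellipse semi-major axis a_t = (r₁ + r₂)/2 = (15700 + 29800)/2 = 22750 km.
Circular speed at r = 29800 km: v_c = √(μ/r) = 1.9413 km/s.
Transfer-orbit speed at the same r (vis-viva, a = a_t): v_t = √[μ(2/r − 1/a_t)] = 1.6127 km/s.
Δv₂ = |v_t − v_c| = |1.6127 − 1.9413| = 0.3286 km/s.

Δv₂ = 0.329 km/s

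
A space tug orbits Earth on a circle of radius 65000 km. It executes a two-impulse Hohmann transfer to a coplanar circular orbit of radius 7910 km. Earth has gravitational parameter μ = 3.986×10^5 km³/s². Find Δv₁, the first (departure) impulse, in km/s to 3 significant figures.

Δv₁ = 1.32 km/s

Transfer-ellipse semi-major axis a_t = (r₁ + r₂)/2 = (65000 + 7910)/2 = 36455 km.
On the circular orbit at r = 65000 km, v_c = √(μ/r) = 2.4763 km/s.
Transfer-orbit speed at the same r (vis-viva, a = a_t): v_t = √[μ(2/r − 1/a_t)] = 1.1535 km/s.
Δv₁ = |v_t − v_c| = |1.1535 − 2.4763| = 1.323 km/s.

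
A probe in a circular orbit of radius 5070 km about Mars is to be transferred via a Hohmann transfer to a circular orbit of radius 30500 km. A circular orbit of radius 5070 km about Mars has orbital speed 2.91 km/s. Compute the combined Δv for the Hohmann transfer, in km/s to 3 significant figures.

From the circular-orbit relation v² = μ/r at r = 5070 km: μ = v²r = (2.91)² × 5070 = 42933.3 km³/s².
Transfer-ellipse semi-major axis a_t = (r₁ + r₂)/2 = (5070 + 30500)/2 = 17785 km.
At r₁ the circular-orbit speed is v₁ = √(μ/r₁) = 2.9100 km/s.
On the transfer ellipse at r₁, v² = μ(2/r − 1/a) gives v_p = √[μ(2/r₁ − 1/a_t)] = 3.8108 km/s.
First burn Δv₁ = |v_p − v₁| = 0.9008 km/s.
Circular speed at r₂: v₂ = √(μ/r₂) = 1.18644 km/s.
Transfer-orbit speed at r₂: v_a = √[μ(2/r₂ − 1/a_t)] = 0.633467 km/s.
Second burn Δv₂ = |v₂ − v_a| = 0.5530 km/s.
Total Δv = Δv₁ + Δv₂ = 1.454 km/s.

Δv = 1.45 km/s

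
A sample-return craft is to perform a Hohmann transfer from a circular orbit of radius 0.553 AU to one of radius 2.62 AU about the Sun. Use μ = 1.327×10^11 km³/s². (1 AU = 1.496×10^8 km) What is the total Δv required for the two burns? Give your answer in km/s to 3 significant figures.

In km: r₁ = 0.553 × 1.496×10^8 = 8.27288×10^7 km; r₂ = 2.62 × 1.496×10^8 = 3.91952×10^8 km.
Transfer-ellipse semi-major axis a_t = (r₁ + r₂)/2 = (8.27288×10^7 + 3.91952×10^8)/2 = 2.373404×10^8 km.
Circular speed at r₁: v₁ = √(μ/r₁) = √(1.327×10^11/8.27288×10^7) = 40.050 km/s.
Transfer-orbit speed at r₁ (vis-viva equation): v_p = √[μ(2/r₁ − 1/a_t)] = 51.468 km/s.
First burn Δv₁ = |v_p − v₁| = 11.418 km/s.
At r₂, v₂ = √(μ/r₂) = 18.4001 km/s.
Transfer-orbit speed at r₂: v_a = √[μ(2/r₂ − 1/a_t)] = 10.8633 km/s.
Second burn Δv₂ = |v₂ − v_a| = 7.5368 km/s.
Δv = Δv₁ + Δv₂ = 11.418 + 7.5368 = 18.95 km/s.

Δv = 19.0 km/s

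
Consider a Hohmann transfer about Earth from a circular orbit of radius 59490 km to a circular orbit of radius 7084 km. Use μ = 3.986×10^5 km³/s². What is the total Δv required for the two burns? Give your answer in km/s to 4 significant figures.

The Hohmann ellipse has a_t = (r₁ + r₂)/2 = 33287 km.
At r₁ the circular-orbit speed is v₁ = √(μ/r₁) = 2.588 km/s.
On the transfer ellipse at r₁, vis-viva equation gives v_a = √[μ(2/r₁ − 1/a_t)] = 1.194 km/s.
First burn Δv₁ = |v_a − v₁| = 1.394 km/s.
At r₂, v₂ = √(μ/r₂) = 7.5012 km/s.
Transfer-orbit speed at r₂: v_p = √[μ(2/r₂ − 1/a_t)] = 10.028 km/s.
Second burn Δv₂ = |v₂ − v_p| = 2.527 km/s.
Total Δv = Δv₁ + Δv₂ = 3.921 km/s.

Δv = 3.921 km/s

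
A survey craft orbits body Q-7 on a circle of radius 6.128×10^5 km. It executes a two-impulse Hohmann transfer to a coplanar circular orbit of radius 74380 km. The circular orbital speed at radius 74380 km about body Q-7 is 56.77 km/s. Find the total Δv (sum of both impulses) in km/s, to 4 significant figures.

From the circular-orbit relation v² = μ/r at r = 74380 km: μ = v²r = (56.77)² × 74380 = 2.39714×10^8 km³/s².
The Hohmann ellipse has a_t = (r₁ + r₂)/2 = 3.4359×10^5 km.
At r₁ the circular-orbit speed is v₁ = √(μ/r₁) = 19.778 km/s.
Transfer-orbit speed at r₁ (vis-viva equation): v_a = √[μ(2/r₁ − 1/a_t)] = 9.2023 km/s.
First burn Δv₁ = |v_a − v₁| = 10.576 km/s.
At r₂, v₂ = √(μ/r₂) = 56.770 km/s.
Transfer-orbit speed at r₂: v_p = √[μ(2/r₂ − 1/a_t)] = 75.816 km/s.
Second burn Δv₂ = |v₂ − v_p| = 19.046 km/s.
Δv = Δv₁ + Δv₂ = 10.576 + 19.046 = 29.62 km/s.

Δv = 29.62 km/s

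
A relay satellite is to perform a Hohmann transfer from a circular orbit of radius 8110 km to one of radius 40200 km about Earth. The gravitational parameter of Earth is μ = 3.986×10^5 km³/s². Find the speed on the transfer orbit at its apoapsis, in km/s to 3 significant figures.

v = 1.82 km/s

Transfer-ellipse semi-major axis a_t = (r₁ + r₂)/2 = (8110 + 40200)/2 = 24155 km.
At apoapsis, r = 40200 km.
Vis-viva: v = √[μ(2/r − 1/a_t)] = √[3.986×10^5 × (2/40200 − 1/24155)] = 1.825 km/s.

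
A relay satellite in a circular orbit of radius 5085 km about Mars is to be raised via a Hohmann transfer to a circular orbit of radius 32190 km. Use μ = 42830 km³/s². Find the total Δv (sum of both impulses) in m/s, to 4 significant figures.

Δv = 1463 m/s

Transfer-ellipse semi-major axis a_t = (r₁ + r₂)/2 = (5085 + 32190)/2 = 18637.5 km.
At r₁ the circular-orbit speed is v₁ = √(μ/r₁) = 2.9022 km/s.
Transfer-orbit speed at r₁ (v² = μ(2/r − 1/a)): v_p = √[μ(2/r₁ − 1/a_t)] = 3.8141 km/s.
First burn Δv₁ = |v_p − v₁| = 0.9119 km/s.
At r₂, v₂ = √(μ/r₂) = 1.1535 km/s.
Transfer-orbit speed at r₂: v_a = √[μ(2/r₂ − 1/a_t)] = 0.60251 km/s.
Second burn Δv₂ = |v₂ − v_a| = 0.5510 km/s.
Δv = Δv₁ + Δv₂ = 0.9119 + 0.5510 = 1.463 km/s.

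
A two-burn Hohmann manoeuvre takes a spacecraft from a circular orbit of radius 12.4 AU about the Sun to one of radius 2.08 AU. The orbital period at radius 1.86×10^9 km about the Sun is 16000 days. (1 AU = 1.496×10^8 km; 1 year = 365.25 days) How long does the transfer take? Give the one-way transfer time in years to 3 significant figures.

From Kepler's third law T² = 4π²r³/μ at r = 1.86×10^9 km, T = 16000 days = 16000 × 86400 s = 1.3824×10^9 s: μ = 4π²r³/T² = 1.32932×10^11 km³/s².
In km: r₁ = 12.4 × 1.496×10^8 = 1.85504×10^9 km; r₂ = 2.08 × 1.496×10^8 = 3.11168×10^8 km.
Transfer-ellipse semi-major axis a_t = (r₁ + r₂)/2 = (1.85504×10^9 + 3.11168×10^8)/2 = 1.083104×10^9 km.
By Kepler's third law the transfer-orbit period is T = 2π√(a_t³/μ), so t = T/2 = 3.071×10^8 s.
Converting: 3.071×10^8 s ÷ 3.15576×10^7 s/year (365.25 × 86400) = 9.73 years.

t = 9.73 years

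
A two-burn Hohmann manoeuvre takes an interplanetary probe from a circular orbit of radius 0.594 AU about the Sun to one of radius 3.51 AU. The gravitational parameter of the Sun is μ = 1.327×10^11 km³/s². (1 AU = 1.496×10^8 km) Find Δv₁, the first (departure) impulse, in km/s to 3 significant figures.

In km: r₁ = 0.594 × 1.496×10^8 = 8.88624×10^7 km; r₂ = 3.51 × 1.496×10^8 = 5.25096×10^8 km.
Semi-major axis of the transfer orbit: a_t = (8.88624×10^7 + 5.25096×10^8)/2 = 3.069792×10^8 km.
Circular speed at r = 8.88624×10^7 km: v_c = √(μ/r) = 38.64 km/s.
Transfer-orbit speed at the same r (vis-viva, a = a_t): v_t = √[μ(2/r − 1/a_t)] = 50.54 km/s.
Δv₁ = |v_t − v_c| = |50.54 − 38.64| = 11.90 km/s.

Δv₁ = 11.9 km/s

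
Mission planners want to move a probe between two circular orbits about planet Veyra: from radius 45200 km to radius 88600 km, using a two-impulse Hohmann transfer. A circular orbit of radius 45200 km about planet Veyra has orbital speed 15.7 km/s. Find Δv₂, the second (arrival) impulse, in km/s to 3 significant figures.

Δv₂ = 2.00 km/s

From the circular-orbit relation v² = μ/r at r = 45200 km: μ = v²r = (15.7)² × 45200 = 1.11413×10^7 km³/s².
The Hohmann ellipse has a_t = (r₁ + r₂)/2 = 66900 km.
Circular speed at r = 88600 km: v_c = √(μ/r) = 11.2138 km/s.
Vis-viva on the transfer ellipse at r = 88600 km gives v_t = √[μ(2/r − 1/a_t)] = 9.21739 km/s.
Δv₂ = |v_t − v_c| = |9.21739 − 11.2138| = 1.996 km/s.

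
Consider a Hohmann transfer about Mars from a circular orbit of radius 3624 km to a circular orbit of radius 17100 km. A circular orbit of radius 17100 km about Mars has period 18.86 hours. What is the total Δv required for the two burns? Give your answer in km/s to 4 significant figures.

From Kepler's third law T² = 4π²r³/μ at r = 17100 km, T = 18.86 hours = 18.86 × 3600 s = 67896 s: μ = 4π²r³/T² = 42821.3 km³/s².
Semi-major axis of the transfer orbit: a_t = (3624 + 17100)/2 = 10362 km.
Circular speed at r₁: v₁ = √(μ/r₁) = √(42821.3/3624) = 3.4374 km/s.
On the transfer ellipse at r₁, v² = μ(2/r − 1/a) gives v_p = √[μ(2/r₁ − 1/a_t)] = 4.4158 km/s.
First burn Δv₁ = |v_p − v₁| = 0.9784 km/s.
Circular speed at r₂: v₂ = √(μ/r₂) = 1.58246 km/s.
Transfer-orbit speed at r₂: v_a = √[μ(2/r₂ − 1/a_t)] = 0.935845 km/s.
Second burn Δv₂ = |v₂ − v_a| = 0.6466 km/s.
Total Δv = Δv₁ + Δv₂ = 1.625 km/s.

Δv = 1.625 km/s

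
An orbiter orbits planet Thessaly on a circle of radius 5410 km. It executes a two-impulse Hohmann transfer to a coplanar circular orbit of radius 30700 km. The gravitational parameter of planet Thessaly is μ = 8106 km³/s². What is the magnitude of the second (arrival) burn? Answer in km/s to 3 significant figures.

Transfer-ellipse semi-major axis a_t = (r₁ + r₂)/2 = (5410 + 30700)/2 = 18055 km.
On the circular orbit at r = 30700 km, v_c = √(μ/r) = 0.51385 km/s.
Transfer-orbit speed at the same r (vis-viva, a = a_t): v_t = √[μ(2/r − 1/a_t)] = 0.28128 km/s.
Δv₂ = |v_t − v_c| = |0.28128 − 0.51385| = 0.2326 km/s.

Δv₂ = 0.233 km/s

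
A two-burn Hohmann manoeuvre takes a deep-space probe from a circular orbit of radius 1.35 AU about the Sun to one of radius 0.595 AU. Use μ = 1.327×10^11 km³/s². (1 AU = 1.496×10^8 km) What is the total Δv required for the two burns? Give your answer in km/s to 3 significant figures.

Δv = 12.5 km/s

In km: r₁ = 1.35 × 1.496×10^8 = 2.0196×10^8 km; r₂ = 0.595 × 1.496×10^8 = 8.9012×10^7 km.
Semi-major axis of the transfer orbit: a_t = (2.0196×10^8 + 8.9012×10^7)/2 = 1.45486×10^8 km.
Circular speed at r₁: v₁ = √(μ/r₁) = √(1.327×10^11/2.0196×10^8) = 25.633 km/s.
On the transfer ellipse at r₁, v² = μ(2/r − 1/a) gives v_a = √[μ(2/r₁ − 1/a_t)] = 20.050 km/s.
First burn Δv₁ = |v_a − v₁| = 5.583 km/s.
At r₂, v₂ = √(μ/r₂) = 38.611 km/s.
Transfer-orbit speed at r₂: v_p = √[μ(2/r₂ − 1/a_t)] = 45.492 km/s.
Second burn Δv₂ = |v₂ − v_p| = 6.881 km/s.
Δv = Δv₁ + Δv₂ = 5.583 + 6.881 = 12.46 km/s.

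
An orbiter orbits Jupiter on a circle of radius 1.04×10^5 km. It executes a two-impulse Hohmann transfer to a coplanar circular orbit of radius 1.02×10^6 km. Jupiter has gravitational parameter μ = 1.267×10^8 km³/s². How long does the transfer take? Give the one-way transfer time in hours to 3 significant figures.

Transfer-ellipse semi-major axis a_t = (r₁ + r₂)/2 = (1.040×10^5 + 1.020×10^6)/2 = 5.620×10^5 km.
By Kepler's third law the transfer-orbit period is T = 2π√(a_t³/μ), so t = T/2 = 1.176×10^5 s.
Converting: 1.176×10^5 s ÷ 3600 s/hour = 32.7 hours.

t = 32.7 hours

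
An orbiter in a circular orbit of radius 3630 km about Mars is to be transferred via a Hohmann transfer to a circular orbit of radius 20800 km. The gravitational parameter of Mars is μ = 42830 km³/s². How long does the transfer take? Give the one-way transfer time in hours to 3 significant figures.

t = 5.69 hours

The Hohmann ellipse has a_t = (r₁ + r₂)/2 = 12215 km.
Transfer time t = π√(a_t³/μ) = π√((12215)³ / 42830) = 20490 s.
Converting: 20490 s ÷ 3600 s/hour = 5.69 hours.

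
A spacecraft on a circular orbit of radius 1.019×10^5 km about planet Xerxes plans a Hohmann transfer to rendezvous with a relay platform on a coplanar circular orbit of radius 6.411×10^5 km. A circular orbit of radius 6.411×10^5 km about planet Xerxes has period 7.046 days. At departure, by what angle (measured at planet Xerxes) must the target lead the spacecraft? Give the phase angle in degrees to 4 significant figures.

φ = 100.6°

From Kepler's third law T² = 4π²r³/μ at r = 6.411×10^5 km, T = 7.046 days = 7.046 × 86400 s = 6.087744×10^5 s: μ = 4π²r³/T² = 2.80688×10^7 km³/s².
Semi-major axis of the transfer orbit: a_t = (1.019×10^5 + 6.411×10^5)/2 = 3.715×10^5 km.
Transfer time t = π√(a_t³/μ) = 1.3427×10^5 s.
Target angular speed ω₂ = √(μ/r₂³) = 1.0321×10^-5 rad/s.
Angle swept by the target during transfer: ω₂·t = 1.3858 rad = 79.40°.
Arrival is 180° from departure on the ellipse, so φ = 180° − 79.40° = 100.6°.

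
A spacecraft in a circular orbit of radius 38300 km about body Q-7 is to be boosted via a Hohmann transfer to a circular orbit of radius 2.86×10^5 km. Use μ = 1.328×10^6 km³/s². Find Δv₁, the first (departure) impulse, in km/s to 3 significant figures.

Semi-major axis of the transfer orbit: a_t = (38300 + 2.860×10^5)/2 = 1.6215×10^5 km.
Circular speed at r = 38300 km: v_c = √(μ/r) = 5.888 km/s.
Transfer-orbit speed at the same r (vis-viva, a = a_t): v_t = √[μ(2/r − 1/a_t)] = 7.820 km/s.
Δv₁ = |v_t − v_c| = |7.820 − 5.888| = 1.932 km/s.

Δv₁ = 1.93 km/s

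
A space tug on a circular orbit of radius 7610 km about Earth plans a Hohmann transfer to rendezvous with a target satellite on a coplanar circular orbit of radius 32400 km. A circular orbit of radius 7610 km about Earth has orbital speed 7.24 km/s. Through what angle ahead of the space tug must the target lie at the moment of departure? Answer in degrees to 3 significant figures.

From the circular-orbit relation v² = μ/r at r = 7610 km: μ = v²r = (7.24)² × 7610 = 3.98898×10^5 km³/s².
Transfer-ellipse semi-major axis a_t = (r₁ + r₂)/2 = (7610 + 32400)/2 = 20005 km.
The half-period of the transfer ellipse is t = π√(a_t³/μ) = 14074 s.
The target's mean motion on its circular orbit is ω₂ = √(μ/r₂³) = 1.0830×10^-4 rad/s.
Angle swept by the target during transfer: ω₂·t = 1.5242 rad = 87.33°.
The space tug traverses 180° on the transfer ellipse, so the target must lead by 180° − 87.33° = 92.7°.

φ = 92.7°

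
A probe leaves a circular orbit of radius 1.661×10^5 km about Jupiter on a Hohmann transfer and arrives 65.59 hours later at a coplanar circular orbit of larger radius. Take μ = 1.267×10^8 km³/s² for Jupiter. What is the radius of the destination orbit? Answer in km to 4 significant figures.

r₂ = 1.623×10^6 km

Transfer time t = 65.59 hours = 2.36124×10^5 s, and t = π√(a_t³/μ).
So a_t = (μ t²/π²)^(1/3) = (1.267×10^8 × (2.36124×10^5)² / π²)^(1/3) = 8.9451×10^5 km.
Since a_t = (r₁ + r₂)/2, r₂ = 2a_t − r₁ = 2×8.9451×10^5 − 1.661×10^5 = 1.62292×10^6 km.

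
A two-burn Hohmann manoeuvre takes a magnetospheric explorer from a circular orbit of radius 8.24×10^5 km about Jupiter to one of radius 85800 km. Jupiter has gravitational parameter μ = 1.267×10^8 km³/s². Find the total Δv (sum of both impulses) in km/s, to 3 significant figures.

Δv = 20.3 km/s

Semi-major axis of the transfer orbit: a_t = (8.240×10^5 + 85800)/2 = 4.549×10^5 km.
Circular speed at r₁: v₁ = √(μ/r₁) = √(1.267×10^8/8.240×10^5) = 12.4001 km/s.
Transfer-orbit speed at r₁ (vis-viva equation): v_a = √[μ(2/r₁ − 1/a_t)] = 5.38531 km/s.
First burn Δv₁ = |v_a − v₁| = 7.0148 km/s.
At r₂, v₂ = √(μ/r₂) = 38.428 km/s.
Transfer-orbit speed at r₂: v_p = √[μ(2/r₂ − 1/a_t)] = 51.719 km/s.
Second burn Δv₂ = |v₂ − v_p| = 13.291 km/s.
Δv = Δv₁ + Δv₂ = 7.0148 + 13.291 = 20.31 km/s.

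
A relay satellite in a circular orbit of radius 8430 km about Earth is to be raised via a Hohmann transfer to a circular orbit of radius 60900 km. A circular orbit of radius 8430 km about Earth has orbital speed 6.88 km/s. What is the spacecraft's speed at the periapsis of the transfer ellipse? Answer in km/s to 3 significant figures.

v = 9.12 km/s

From the circular-orbit relation v² = μ/r at r = 8430 km: μ = v²r = (6.88)² × 8430 = 3.99029×10^5 km³/s².
The Hohmann ellipse has a_t = (r₁ + r₂)/2 = 34665 km.
At periapsis, r = 8430 km.
Vis-viva: v = √[μ(2/r − 1/a_t)] = √[3.99029×10^5 × (2/8430 − 1/34665)] = 9.119 km/s.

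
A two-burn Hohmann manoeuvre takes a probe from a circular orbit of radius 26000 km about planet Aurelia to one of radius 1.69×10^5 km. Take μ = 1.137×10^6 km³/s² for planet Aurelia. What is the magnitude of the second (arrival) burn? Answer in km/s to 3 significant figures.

Transfer-ellipse semi-major axis a_t = (r₁ + r₂)/2 = (26000 + 1.690×10^5)/2 = 97500 km.
On the circular orbit at r = 1.690×10^5 km, v_c = √(μ/r) = 2.5938 km/s.
Transfer-orbit speed at the same r (vis-viva, a = a_t): v_t = √[μ(2/r − 1/a_t)] = 1.3394 km/s.
Δv₂ = |v_t − v_c| = |1.3394 − 2.5938| = 1.254 km/s.

Δv₂ = 1.25 km/s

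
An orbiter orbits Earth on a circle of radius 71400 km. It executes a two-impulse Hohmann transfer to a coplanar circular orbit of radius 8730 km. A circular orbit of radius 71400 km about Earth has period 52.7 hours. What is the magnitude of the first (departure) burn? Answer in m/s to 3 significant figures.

From Kepler's third law T² = 4π²r³/μ at r = 71400 km, T = 52.7 hours = 52.7 × 3600 s = 1.8972×10^5 s: μ = 4π²r³/T² = 3.99235×10^5 km³/s².
Semi-major axis of the transfer orbit: a_t = (71400 + 8730)/2 = 40065 km.
On the circular orbit at r = 71400 km, v_c = √(μ/r) = 2.365 km/s.
Transfer-orbit speed at the same r (vis-viva, a = a_t): v_t = √[μ(2/r − 1/a_t)] = 1.104 km/s.
Δv₁ = |v_t − v_c| = |1.104 − 2.365| = 1.261 km/s.

Δv₁ = 1260 m/s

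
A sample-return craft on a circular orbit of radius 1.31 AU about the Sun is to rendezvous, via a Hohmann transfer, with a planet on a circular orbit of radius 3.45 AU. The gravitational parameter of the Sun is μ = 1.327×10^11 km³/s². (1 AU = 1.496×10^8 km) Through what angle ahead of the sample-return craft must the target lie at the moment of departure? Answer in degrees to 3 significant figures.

In km: r₁ = 1.31 × 1.496×10^8 = 1.95976×10^8 km; r₂ = 3.45 × 1.496×10^8 = 5.1612×10^8 km.
The Hohmann ellipse has a_t = (r₁ + r₂)/2 = 3.56048×10^8 km.
Transfer time t = π√(a_t³/μ) = 5.794×10^7 s.
The target's mean motion on its circular orbit is ω₂ = √(μ/r₂³) = 3.107×10^-8 rad/s.
Angle swept by the target during transfer: ω₂·t = 1.800 rad = 103.1°.
The sample-return craft traverses 180° on the transfer ellipse, so the target must lead by 180° − 103.1° = 76.9°.

φ = 76.9°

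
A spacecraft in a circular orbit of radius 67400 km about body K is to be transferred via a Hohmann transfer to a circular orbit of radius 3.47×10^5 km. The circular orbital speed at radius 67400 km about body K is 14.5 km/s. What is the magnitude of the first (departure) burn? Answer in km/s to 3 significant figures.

From the circular-orbit relation v² = μ/r at r = 67400 km: μ = v²r = (14.5)² × 67400 = 1.41708×10^7 km³/s².
Semi-major axis of the transfer orbit: a_t = (67400 + 3.470×10^5)/2 = 2.072×10^5 km.
On the circular orbit at r = 67400 km, v_c = √(μ/r) = 14.500 km/s.
Transfer-orbit speed at the same r (vis-viva, a = a_t): v_t = √[μ(2/r − 1/a_t)] = 18.765 km/s.
Δv₁ = |v_t − v_c| = |18.765 − 14.500| = 4.265 km/s.

Δv₁ = 4.26 km/s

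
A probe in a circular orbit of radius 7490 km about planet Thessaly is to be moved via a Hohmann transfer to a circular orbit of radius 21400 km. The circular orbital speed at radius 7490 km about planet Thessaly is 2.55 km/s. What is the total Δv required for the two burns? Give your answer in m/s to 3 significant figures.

From the circular-orbit relation v² = μ/r at r = 7490 km: μ = v²r = (2.55)² × 7490 = 48703.7 km³/s².
The Hohmann ellipse has a_t = (r₁ + r₂)/2 = 14445 km.
Circular speed at r₁: v₁ = √(μ/r₁) = √(48703.7/7490) = 2.55000 km/s.
On the transfer ellipse at r₁, vis-viva equation gives v_p = √[μ(2/r₁ − 1/a_t)] = 3.10376 km/s.
First burn Δv₁ = |v_p − v₁| = 0.55376 km/s.
At r₂, v₂ = √(μ/r₂) = 1.50860 km/s.
Transfer-orbit speed at r₂: v_a = √[μ(2/r₂ − 1/a_t)] = 1.08632 km/s.
Second burn Δv₂ = |v₂ − v_a| = 0.42228 km/s.
Total Δv = Δv₁ + Δv₂ = 0.9760 km/s.

Δv = 976 m/s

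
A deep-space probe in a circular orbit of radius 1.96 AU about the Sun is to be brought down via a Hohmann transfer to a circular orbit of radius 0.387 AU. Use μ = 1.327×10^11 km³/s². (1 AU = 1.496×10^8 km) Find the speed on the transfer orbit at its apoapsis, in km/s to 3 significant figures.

v = 12.2 km/s

In km: r₁ = 1.96 × 1.496×10^8 = 2.93216×10^8 km; r₂ = 0.387 × 1.496×10^8 = 5.78952×10^7 km.
The Hohmann ellipse has a_t = (r₁ + r₂)/2 = 1.755556×10^8 km.
The apoapsis of the transfer ellipse is at r = 2.93216×10^8 km.
From the vis-viva equation, v = √[μ(2/r − 1/a_t)] = 12.22 km/s.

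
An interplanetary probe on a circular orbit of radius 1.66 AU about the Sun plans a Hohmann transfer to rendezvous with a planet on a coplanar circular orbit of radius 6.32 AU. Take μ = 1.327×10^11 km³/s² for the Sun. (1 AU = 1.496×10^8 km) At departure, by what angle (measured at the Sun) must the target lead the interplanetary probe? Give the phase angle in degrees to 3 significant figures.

In km: r₁ = 1.66 × 1.496×10^8 = 2.48336×10^8 km; r₂ = 6.32 × 1.496×10^8 = 9.45472×10^8 km.
Semi-major axis of the transfer orbit: a_t = (2.48336×10^8 + 9.45472×10^8)/2 = 5.96904×10^8 km.
The half-period of the transfer ellipse is t = π√(a_t³/μ) = 1.2577×10^8 s.
The target's mean motion on its circular orbit is ω₂ = √(μ/r₂³) = 1.2530×10^-8 rad/s.
Angle swept by the target during transfer: ω₂·t = 1.5759 rad = 90.29°.
Arrival is 180° from departure on the ellipse, so φ = 180° − 90.29° = 89.7°.

φ = 89.7°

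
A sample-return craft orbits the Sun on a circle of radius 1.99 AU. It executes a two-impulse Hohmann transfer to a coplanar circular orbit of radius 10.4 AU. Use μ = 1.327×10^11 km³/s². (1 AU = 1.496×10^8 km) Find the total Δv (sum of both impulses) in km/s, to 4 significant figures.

Δv = 10.24 km/s

In km: r₁ = 1.99 × 1.496×10^8 = 2.97704×10^8 km; r₂ = 10.4 × 1.496×10^8 = 1.55584×10^9 km.
Transfer-ellipse semi-major axis a_t = (r₁ + r₂)/2 = (2.97704×10^8 + 1.55584×10^9)/2 = 9.26772×10^8 km.
Circular speed at r₁: v₁ = √(μ/r₁) = √(1.327×10^11/2.97704×10^8) = 21.113 km/s.
Transfer-orbit speed at r₁ (vis-viva): v_p = √[μ(2/r₁ − 1/a_t)] = 27.355 km/s.
First burn Δv₁ = |v_p − v₁| = 6.242 km/s.
At r₂, v₂ = √(μ/r₂) = 9.235 km/s.
Transfer-orbit speed at r₂: v_a = √[μ(2/r₂ − 1/a_t)] = 5.234 km/s.
Second burn Δv₂ = |v₂ − v_a| = 4.001 km/s.
Total Δv = Δv₁ + Δv₂ = 10.24 km/s.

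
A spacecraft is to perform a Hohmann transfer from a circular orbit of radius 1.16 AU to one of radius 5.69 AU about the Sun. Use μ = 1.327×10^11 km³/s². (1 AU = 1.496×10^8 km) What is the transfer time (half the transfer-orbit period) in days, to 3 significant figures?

t = 1160 days

In km: r₁ = 1.16 × 1.496×10^8 = 1.73536×10^8 km; r₂ = 5.69 × 1.496×10^8 = 8.51224×10^8 km.
Transfer-ellipse semi-major axis a_t = (r₁ + r₂)/2 = (1.73536×10^8 + 8.51224×10^8)/2 = 5.1238×10^8 km.
Half the transfer-orbit period gives t = π√(a_t³/μ) = 1.000×10^8 s.
Converting: 1.000×10^8 s ÷ 86400 s/day = 1160 days.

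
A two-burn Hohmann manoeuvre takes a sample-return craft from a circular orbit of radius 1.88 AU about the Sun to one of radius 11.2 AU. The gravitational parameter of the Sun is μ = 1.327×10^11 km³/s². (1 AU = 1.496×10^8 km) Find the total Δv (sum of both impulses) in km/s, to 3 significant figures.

Δv = 10.8 km/s

In km: r₁ = 1.88 × 1.496×10^8 = 2.81248×10^8 km; r₂ = 11.2 × 1.496×10^8 = 1.67552×10^9 km.
The Hohmann ellipse has a_t = (r₁ + r₂)/2 = 9.78384×10^8 km.
Circular speed at r₁: v₁ = √(μ/r₁) = √(1.327×10^11/2.81248×10^8) = 21.722 km/s.
On the transfer ellipse at r₁, vis-viva gives v_p = √[μ(2/r₁ − 1/a_t)] = 28.426 km/s.
First burn Δv₁ = |v_p − v₁| = 6.704 km/s.
At r₂, v₂ = √(μ/r₂) = 8.899 km/s.
Transfer-orbit speed at r₂: v_a = √[μ(2/r₂ − 1/a_t)] = 4.771 km/s.
Second burn Δv₂ = |v₂ − v_a| = 4.128 km/s.
Δv = Δv₁ + Δv₂ = 6.704 + 4.128 = 10.83 km/s.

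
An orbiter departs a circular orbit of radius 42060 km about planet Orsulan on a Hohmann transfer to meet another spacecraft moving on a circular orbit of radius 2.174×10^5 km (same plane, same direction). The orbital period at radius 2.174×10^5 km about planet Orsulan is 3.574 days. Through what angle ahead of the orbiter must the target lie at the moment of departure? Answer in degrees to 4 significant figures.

From Kepler's third law T² = 4π²r³/μ at r = 2.174×10^5 km, T = 3.574 days = 3.574 × 86400 s = 3.087936×10^5 s: μ = 4π²r³/T² = 4.25404×10^6 km³/s².
The Hohmann ellipse has a_t = (r₁ + r₂)/2 = 1.2973×10^5 km.
The half-period of the transfer ellipse is t = π√(a_t³/μ) = 71172.07 s.
Target angular speed ω₂ = √(μ/r₂³) = 2.034752×10^-5 rad/s.
Angle swept by the target during transfer: ω₂·t = 1.44818 rad = 82.97°.
Arrival is 180° from departure on the ellipse, so φ = 180° − 82.97° = 97.03°.

φ = 97.03°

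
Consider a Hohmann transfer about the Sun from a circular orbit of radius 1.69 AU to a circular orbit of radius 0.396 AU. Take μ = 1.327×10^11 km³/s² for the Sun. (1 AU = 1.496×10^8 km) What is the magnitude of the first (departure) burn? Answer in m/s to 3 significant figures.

Δv₁ = 8790 m/s

In km: r₁ = 1.69 × 1.496×10^8 = 2.52824×10^8 km; r₂ = 0.396 × 1.496×10^8 = 5.92416×10^7 km.
Transfer-ellipse semi-major axis a_t = (r₁ + r₂)/2 = (2.52824×10^8 + 5.92416×10^7)/2 = 1.560328×10^8 km.
Circular speed at r = 2.52824×10^8 km: v_c = √(μ/r) = 22.910 km/s.
Vis-viva on the transfer ellipse at r = 2.52824×10^8 km gives v_t = √[μ(2/r − 1/a_t)] = 14.117 km/s.
Δv₁ = |v_t − v_c| = |14.117 − 22.910| = 8.793 km/s.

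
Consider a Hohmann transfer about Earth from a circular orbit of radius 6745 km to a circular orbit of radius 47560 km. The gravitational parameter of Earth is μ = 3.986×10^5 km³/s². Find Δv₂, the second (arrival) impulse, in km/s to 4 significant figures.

The Hohmann ellipse has a_t = (r₁ + r₂)/2 = 27152.5 km.
On the circular orbit at r = 47560 km, v_c = √(μ/r) = 2.895 km/s.
Transfer-orbit speed at the same r (vis-viva, a = a_t): v_t = √[μ(2/r − 1/a_t)] = 1.443 km/s.
Δv₂ = |v_t − v_c| = |1.443 − 2.895| = 1.452 km/s.

Δv₂ = 1.452 km/s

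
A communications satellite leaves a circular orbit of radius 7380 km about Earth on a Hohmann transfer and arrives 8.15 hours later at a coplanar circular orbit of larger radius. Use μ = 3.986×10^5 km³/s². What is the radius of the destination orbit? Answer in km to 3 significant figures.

r₂ = 57900 km

Transfer time t = 8.15 hours = 29340 s, and t = π√(a_t³/μ).
So a_t = (μ t²/π²)^(1/3) = (3.986×10^5 × (29340)² / π²)^(1/3) = 32638 km.
Since a_t = (r₁ + r₂)/2, r₂ = 2a_t − r₁ = 2×32638 − 7380 = 57896 km.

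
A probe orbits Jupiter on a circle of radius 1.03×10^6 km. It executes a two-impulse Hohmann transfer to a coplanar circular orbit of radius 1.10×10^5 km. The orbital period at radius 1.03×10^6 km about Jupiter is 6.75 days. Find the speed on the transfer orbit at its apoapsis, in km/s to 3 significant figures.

v = 4.87 km/s

From Kepler's third law T² = 4π²r³/μ at r = 1.03×10^6 km, T = 6.75 days = 6.75 × 86400 s = 5.832×10^5 s: μ = 4π²r³/T² = 1.26834×10^8 km³/s².
Semi-major axis of the transfer orbit: a_t = (1.030×10^6 + 1.100×10^5)/2 = 5.700×10^5 km.
At apoapsis, r = 1.030×10^6 km.
Vis-viva: v = √[μ(2/r − 1/a_t)] = √[1.26834×10^8 × (2/1.030×10^6 − 1/5.700×10^5)] = 4.875 km/s.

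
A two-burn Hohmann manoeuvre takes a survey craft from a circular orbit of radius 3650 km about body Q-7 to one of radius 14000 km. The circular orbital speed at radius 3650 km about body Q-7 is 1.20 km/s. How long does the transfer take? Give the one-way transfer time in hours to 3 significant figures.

From the circular-orbit relation v² = μ/r at r = 3650 km: μ = v²r = (1.20)² × 3650 = 5256.00 km³/s².
Semi-major axis of the transfer orbit: a_t = (3650 + 14000)/2 = 8825 km.
Half the transfer-orbit period gives t = π√(a_t³/μ) = 35920 s.
Converting: 35920 s ÷ 3600 s/hour = 9.98 hours.

t = 9.98 hours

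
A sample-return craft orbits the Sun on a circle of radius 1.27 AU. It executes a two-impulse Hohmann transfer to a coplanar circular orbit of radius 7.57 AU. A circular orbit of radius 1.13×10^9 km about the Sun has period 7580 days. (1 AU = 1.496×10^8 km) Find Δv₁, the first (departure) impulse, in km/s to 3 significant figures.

From Kepler's third law T² = 4π²r³/μ at r = 1.13×10^9 km, T = 7580 days = 7580 × 86400 s = 6.54912×10^8 s: μ = 4π²r³/T² = 1.32810×10^11 km³/s².
In km: r₁ = 1.27 × 1.496×10^8 = 1.89992×10^8 km; r₂ = 7.57 × 1.496×10^8 = 1.132472×10^9 km.
The Hohmann ellipse has a_t = (r₁ + r₂)/2 = 6.61232×10^8 km.
On the circular orbit at r = 1.89992×10^8 km, v_c = √(μ/r) = 26.43912 km/s.
Transfer-orbit speed at the same r (vis-viva, a = a_t): v_t = √[μ(2/r − 1/a_t)] = 34.60061 km/s.
Δv₁ = |v_t − v_c| = |34.60061 − 26.43912| = 8.161 km/s.

Δv₁ = 8.16 km/s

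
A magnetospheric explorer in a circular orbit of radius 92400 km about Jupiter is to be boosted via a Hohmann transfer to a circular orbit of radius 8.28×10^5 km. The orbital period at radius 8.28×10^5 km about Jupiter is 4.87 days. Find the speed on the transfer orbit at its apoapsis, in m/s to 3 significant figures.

From Kepler's third law T² = 4π²r³/μ at r = 8.28×10^5 km, T = 4.87 days = 4.87 × 86400 s = 4.20768×10^5 s: μ = 4π²r³/T² = 1.26580×10^8 km³/s².
The Hohmann ellipse has a_t = (r₁ + r₂)/2 = 4.602×10^5 km.
At apoapsis, r = 8.280×10^5 km.
From the vis-viva equation, v = √[μ(2/r − 1/a_t)] = 5.540 km/s.

v = 5540 m/s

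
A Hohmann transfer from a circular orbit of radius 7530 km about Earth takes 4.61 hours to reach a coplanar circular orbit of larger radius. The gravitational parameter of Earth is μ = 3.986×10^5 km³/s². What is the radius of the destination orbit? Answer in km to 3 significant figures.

Transfer time t = 4.61 hours = 16596 s, and t = π√(a_t³/μ).
So a_t = (μ t²/π²)^(1/3) = (3.986×10^5 × (16596)² / π²)^(1/3) = 22323 km.
Since a_t = (r₁ + r₂)/2, r₂ = 2a_t − r₁ = 2×22323 − 7530 = 37116 km.

r₂ = 37100 km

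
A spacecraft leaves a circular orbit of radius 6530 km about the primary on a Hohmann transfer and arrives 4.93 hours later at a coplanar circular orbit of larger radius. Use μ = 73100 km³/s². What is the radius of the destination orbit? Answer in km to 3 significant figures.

Transfer time t = 4.93 hours = 17748 s, and t = π√(a_t³/μ).
So a_t = (μ t²/π²)^(1/3) = (73100 × (17748)² / π²)^(1/3) = 13263 km.
Since a_t = (r₁ + r₂)/2, r₂ = 2a_t − r₁ = 2×13263 − 6530 = 19996 km.

r₂ = 20000 km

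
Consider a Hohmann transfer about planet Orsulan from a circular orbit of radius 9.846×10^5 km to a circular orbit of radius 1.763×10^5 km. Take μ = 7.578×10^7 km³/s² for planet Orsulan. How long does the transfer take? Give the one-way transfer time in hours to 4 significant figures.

t = 44.33 hours

Transfer-ellipse semi-major axis a_t = (r₁ + r₂)/2 = (9.846×10^5 + 1.763×10^5)/2 = 5.8045×10^5 km.
By Kepler's third law the transfer-orbit period is T = 2π√(a_t³/μ), so t = T/2 = 1.596×10^5 s.
Converting: 1.596×10^5 s ÷ 3600 s/hour = 44.33 hours.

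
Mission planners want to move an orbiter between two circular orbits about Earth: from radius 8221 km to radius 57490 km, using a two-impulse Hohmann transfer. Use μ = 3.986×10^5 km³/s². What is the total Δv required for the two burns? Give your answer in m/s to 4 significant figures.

Semi-major axis of the transfer orbit: a_t = (8221 + 57490)/2 = 32855.5 km.
Circular speed at r₁: v₁ = √(μ/r₁) = √(3.986×10^5/8221) = 6.963 km/s.
Transfer-orbit speed at r₁ (v² = μ(2/r − 1/a)): v_p = √[μ(2/r₁ − 1/a_t)] = 9.211 km/s.
First burn Δv₁ = |v_p − v₁| = 2.248 km/s.
Circular speed at r₂: v₂ = √(μ/r₂) = 2.633 km/s.
Transfer-orbit speed at r₂: v_a = √[μ(2/r₂ − 1/a_t)] = 1.317 km/s.
Second burn Δv₂ = |v₂ − v_a| = 1.316 km/s.
Δv = Δv₁ + Δv₂ = 2.248 + 1.316 = 3.564 km/s.

Δv = 3564 m/s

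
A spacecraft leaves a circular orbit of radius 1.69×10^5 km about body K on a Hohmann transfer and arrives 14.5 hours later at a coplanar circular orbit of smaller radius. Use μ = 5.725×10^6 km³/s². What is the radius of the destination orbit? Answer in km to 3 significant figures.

r₂ = 64000 km

Transfer time t = 14.5 hours = 52200 s, and t = π√(a_t³/μ).
So a_t = (μ t²/π²)^(1/3) = (5.725×10^6 × (52200)² / π²)^(1/3) = 1.1649×10^5 km.
Since a_t = (r₁ + r₂)/2, r₂ = 2a_t − r₁ = 2×1.1649×10^5 − 1.690×10^5 = 63980 km.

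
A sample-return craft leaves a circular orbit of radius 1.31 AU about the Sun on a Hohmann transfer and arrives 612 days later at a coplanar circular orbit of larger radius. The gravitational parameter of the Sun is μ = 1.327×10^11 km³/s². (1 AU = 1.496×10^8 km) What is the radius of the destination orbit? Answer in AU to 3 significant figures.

In km: r₁ = 1.31 × 1.496×10^8 = 1.95976×10^8 km.
Transfer time t = 612 days = 5.28768×10^7 s, and t = π√(a_t³/μ).
So a_t = (μ t²/π²)^(1/3) = (1.327×10^11 × (5.28768×10^7)² / π²)^(1/3) = 3.3499×10^8 km.
Since a_t = (r₁ + r₂)/2, r₂ = 2a_t − r₁ = 2×3.3499×10^8 − 1.95976×10^8 = 4.74004×10^8 km.
In AU: r₂ = 4.74004×10^8 / 1.496×10^8 = 3.17 AU.

r₂ = 3.17 AU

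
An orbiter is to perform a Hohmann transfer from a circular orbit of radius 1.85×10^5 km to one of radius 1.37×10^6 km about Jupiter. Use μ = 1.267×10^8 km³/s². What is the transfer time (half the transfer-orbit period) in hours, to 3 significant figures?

Semi-major axis of the transfer orbit: a_t = (1.850×10^5 + 1.370×10^6)/2 = 7.775×10^5 km.
Half the transfer-orbit period gives t = π√(a_t³/μ) = 1.91343×10^5 s.
Converting: 1.91343×10^5 s ÷ 3600 s/hour = 53.2 hours.

t = 53.2 hours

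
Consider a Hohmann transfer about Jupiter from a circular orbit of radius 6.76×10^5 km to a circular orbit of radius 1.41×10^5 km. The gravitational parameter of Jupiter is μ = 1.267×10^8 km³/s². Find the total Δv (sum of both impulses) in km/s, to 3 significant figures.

Semi-major axis of the transfer orbit: a_t = (6.760×10^5 + 1.410×10^5)/2 = 4.085×10^5 km.
At r₁ the circular-orbit speed is v₁ = √(μ/r₁) = 13.69 km/s.
Transfer-orbit speed at r₁ (vis-viva equation): v_a = √[μ(2/r₁ − 1/a_t)] = 8.043 km/s.
First burn Δv₁ = |v_a − v₁| = 5.647 km/s.
Circular speed at r₂: v₂ = √(μ/r₂) = 29.9764 km/s.
Transfer-orbit speed at r₂: v_p = √[μ(2/r₂ − 1/a_t)] = 38.5617 km/s.
Second burn Δv₂ = |v₂ − v_p| = 8.585 km/s.
Δv = Δv₁ + Δv₂ = 5.647 + 8.585 = 14.23 km/s.

Δv = 14.2 km/s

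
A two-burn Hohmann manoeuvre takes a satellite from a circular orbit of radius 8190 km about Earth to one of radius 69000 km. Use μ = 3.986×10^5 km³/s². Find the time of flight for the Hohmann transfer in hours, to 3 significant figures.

t = 10.5 hours

Semi-major axis of the transfer orbit: a_t = (8190 + 69000)/2 = 38595 km.
Half the transfer-orbit period gives t = π√(a_t³/μ) = 37730 s.
Converting: 37730 s ÷ 3600 s/hour = 10.5 hours.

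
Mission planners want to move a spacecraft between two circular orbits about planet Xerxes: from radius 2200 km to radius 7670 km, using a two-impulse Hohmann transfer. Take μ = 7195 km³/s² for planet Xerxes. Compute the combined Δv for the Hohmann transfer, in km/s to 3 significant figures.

Δv = 0.768 km/s

Semi-major axis of the transfer orbit: a_t = (2200 + 7670)/2 = 4935 km.
At r₁ the circular-orbit speed is v₁ = √(μ/r₁) = 1.8084 km/s.
On the transfer ellipse at r₁, vis-viva equation gives v_p = √[μ(2/r₁ − 1/a_t)] = 2.2545 km/s.
First burn Δv₁ = |v_p − v₁| = 0.4461 km/s.
At r₂, v₂ = √(μ/r₂) = 0.96854 km/s.
Transfer-orbit speed at r₂: v_a = √[μ(2/r₂ − 1/a_t)] = 0.64667 km/s.
Second burn Δv₂ = |v₂ − v_a| = 0.3219 km/s.
Total Δv = Δv₁ + Δv₂ = 0.7680 km/s.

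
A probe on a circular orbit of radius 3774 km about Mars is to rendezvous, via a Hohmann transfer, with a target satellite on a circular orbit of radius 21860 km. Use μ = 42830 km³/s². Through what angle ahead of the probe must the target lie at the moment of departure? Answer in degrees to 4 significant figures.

φ = 99.19°

Transfer-ellipse semi-major axis a_t = (r₁ + r₂)/2 = (3774 + 21860)/2 = 12817 km.
The half-period of the transfer ellipse is t = π√(a_t³/μ) = 22027 s.
The target's mean motion on its circular orbit is ω₂ = √(μ/r₂³) = 6.4032×10^-5 rad/s.
Angle swept by the target during transfer: ω₂·t = 1.4104 rad = 80.81°.
The probe traverses 180° on the transfer ellipse, so the target must lead by 180° − 80.81° = 99.19°.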